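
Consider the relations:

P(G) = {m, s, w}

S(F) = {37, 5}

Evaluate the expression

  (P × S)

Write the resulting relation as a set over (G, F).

{(m, 37), (m, 5), (s, 37), (s, 5), (w, 37), (w, 5)}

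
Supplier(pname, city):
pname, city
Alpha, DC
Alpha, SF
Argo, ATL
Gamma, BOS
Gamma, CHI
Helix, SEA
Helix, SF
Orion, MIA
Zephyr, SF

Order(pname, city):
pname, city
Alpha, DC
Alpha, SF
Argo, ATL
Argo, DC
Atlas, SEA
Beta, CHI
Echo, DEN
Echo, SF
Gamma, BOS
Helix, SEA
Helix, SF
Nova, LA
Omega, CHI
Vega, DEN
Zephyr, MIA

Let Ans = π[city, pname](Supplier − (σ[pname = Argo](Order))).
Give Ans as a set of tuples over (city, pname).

Apply σ_{pname = Argo}; surviving tuples: {(Argo, ATL), (Argo, DC)}
Difference: {(Alpha, DC), (Alpha, SF), (Argo, ATL), (Gamma, BOS), (Gamma, CHI), (Helix, SEA), (Helix, SF), (Orion, MIA), (Zephyr, SF)} with {(Argo, ATL), (Argo, DC)} → {(Alpha, DC), (Alpha, SF), (Gamma, BOS), (Gamma, CHI), (Helix, SEA), (Helix, SF), (Orion, MIA), (Zephyr, SF)}
Projecting to city, pname: {(BOS, Gamma), (CHI, Gamma), (DC, Alpha), (MIA, Orion), (SEA, Helix), (SF, Alpha), (SF, Helix), (SF, Zephyr)}

{(BOS, Gamma), (CHI, Gamma), (DC, Alpha), (MIA, Orion), (SEA, Helix), (SF, Alpha), (SF, Helix), (SF, Zephyr)}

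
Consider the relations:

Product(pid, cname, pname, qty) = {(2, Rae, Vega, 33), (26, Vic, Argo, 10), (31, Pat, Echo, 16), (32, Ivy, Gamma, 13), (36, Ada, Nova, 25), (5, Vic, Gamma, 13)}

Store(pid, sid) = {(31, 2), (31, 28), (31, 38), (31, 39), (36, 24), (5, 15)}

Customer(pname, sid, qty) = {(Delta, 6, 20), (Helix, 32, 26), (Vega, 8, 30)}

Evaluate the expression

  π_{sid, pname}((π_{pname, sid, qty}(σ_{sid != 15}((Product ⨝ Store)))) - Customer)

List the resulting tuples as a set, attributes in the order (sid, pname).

{(2, Echo), (24, Nova), (28, Echo), (38, Echo), (39, Echo)}

Product ⋈ Store (natural join on pid): {(31, Pat, Echo, 16, 2), (31, Pat, Echo, 16, 28), (31, Pat, Echo, 16, 38), (31, Pat, Echo, 16, 39), (36, Ada, Nova, 25, 24), (5, Vic, Gamma, 13, 15)}
Selection sid != 15: {(31, Pat, Echo, 16, 2), (31, Pat, Echo, 16, 28), (31, Pat, Echo, 16, 38), (31, Pat, Echo, 16, 39), (36, Ada, Nova, 25, 24)}
Keep only column(s) pname, sid, qty: {(Echo, 2, 16), (Echo, 28, 16), (Echo, 38, 16), (Echo, 39, 16), (Nova, 24, 25)}
Difference: {(Echo, 2, 16), (Echo, 28, 16), (Echo, 38, 16), (Echo, 39, 16), (Nova, 24, 25)} with {(Delta, 6, 20), (Helix, 32, 26), (Vega, 8, 30)} → {(Echo, 2, 16), (Echo, 28, 16), (Echo, 38, 16), (Echo, 39, 16), (Nova, 24, 25)}
Keep only column(s) sid, pname: {(2, Echo), (24, Nova), (28, Echo), (38, Echo), (39, Echo)}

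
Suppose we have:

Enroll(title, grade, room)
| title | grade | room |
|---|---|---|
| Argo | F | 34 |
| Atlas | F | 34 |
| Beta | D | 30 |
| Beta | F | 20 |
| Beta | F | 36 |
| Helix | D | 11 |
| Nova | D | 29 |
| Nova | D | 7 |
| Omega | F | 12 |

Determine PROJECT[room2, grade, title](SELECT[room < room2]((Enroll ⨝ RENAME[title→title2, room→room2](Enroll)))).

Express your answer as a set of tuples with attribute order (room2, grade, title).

ρ[title→title2, room→room2]: schema becomes (title2, grade, room2); tuples unchanged.
Joining Enroll and RENAME[title→title2, room→room2](Enroll) on grade yields {(Argo, F, 34, Argo, 34), (Argo, F, 34, Atlas, 34), (Argo, F, 34, Beta, 20), (Argo, F, 34, Beta, 36), (Argo, F, 34, Omega, 12), (Atlas, F, 34, Argo, 34), (Atlas, F, 34, Atlas, 34), (Atlas, F, 34, Beta, 20), (Atlas, F, 34, Beta, 36), (Atlas, F, 34, Omega, 12), (Beta, D, 30, Beta, 30), (Beta, D, 30, Helix, 11), (Beta, D, 30, Nova, 29), (Beta, D, 30, Nova, 7), (Beta, F, 20, Argo, 34), (Beta, F, 20, Atlas, 34), (Beta, F, 20, Beta, 20), (Beta, F, 20, Beta, 36), (Beta, F, 20, Omega, 12), (Beta, F, 36, Argo, 34), (Beta, F, 36, Atlas, 34), (Beta, F, 36, Beta, 20), (Beta, F, 36, Beta, 36), (Beta, F, 36, Omega, 12), (Helix, D, 11, Beta, 30), (Helix, D, 11, Helix, 11), (Helix, D, 11, Nova, 29), (Helix, D, 11, Nova, 7), (Nova, D, 29, Beta, 30), (Nova, D, 29, Helix, 11), (Nova, D, 29, Nova, 29), (Nova, D, 29, Nova, 7), (Nova, D, 7, Beta, 30), (Nova, D, 7, Helix, 11), (Nova, D, 7, Nova, 29), (Nova, D, 7, Nova, 7), (Omega, F, 12, Argo, 34), (Omega, F, 12, Atlas, 34), (Omega, F, 12, Beta, 20), (Omega, F, 12, Beta, 36), (Omega, F, 12, Omega, 12)}.
Apply σ_{room < room2}; surviving tuples: {(Argo, F, 34, Beta, 36), (Atlas, F, 34, Beta, 36), (Beta, F, 20, Argo, 34), (Beta, F, 20, Atlas, 34), (Beta, F, 20, Beta, 36), (Helix, D, 11, Beta, 30), (Helix, D, 11, Nova, 29), (Nova, D, 29, Beta, 30), (Nova, D, 7, Beta, 30), (Nova, D, 7, Helix, 11), (Nova, D, 7, Nova, 29), (Omega, F, 12, Argo, 34), (Omega, F, 12, Atlas, 34), (Omega, F, 12, Beta, 20), (Omega, F, 12, Beta, 36)}
Keep only column(s) room2, grade, title (3 duplicate(s) eliminated): {(11, D, Nova), (20, F, Omega), (29, D, Helix), (29, D, Nova), (30, D, Helix), (30, D, Nova), (34, F, Beta), (34, F, Omega), (36, F, Argo), (36, F, Atlas), (36, F, Beta), (36, F, Omega)}

{(11, D, Nova), (20, F, Omega), (29, D, Helix), (29, D, Nova), (30, D, Helix), (30, D, Nova), (34, F, Beta), (34, F, Omega), (36, F, Argo), (36, F, Atlas), (36, F, Beta), (36, F, Omega)}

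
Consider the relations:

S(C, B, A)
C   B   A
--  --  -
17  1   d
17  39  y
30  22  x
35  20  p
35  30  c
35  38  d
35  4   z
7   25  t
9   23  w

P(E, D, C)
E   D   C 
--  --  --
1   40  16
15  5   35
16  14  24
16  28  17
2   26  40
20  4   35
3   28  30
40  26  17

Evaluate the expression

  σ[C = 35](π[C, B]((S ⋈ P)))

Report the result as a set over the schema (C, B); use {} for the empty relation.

{(35, 20), (35, 30), (35, 38), (35, 4)}

Natural join on C: {(17, 1, d, 16, 28), (17, 1, d, 40, 26), (17, 39, y, 16, 28), (17, 39, y, 40, 26), (30, 22, x, 3, 28), (35, 20, p, 15, 5), (35, 20, p, 20, 4), (35, 30, c, 15, 5), (35, 30, c, 20, 4), (35, 38, d, 15, 5), (35, 38, d, 20, 4), (35, 4, z, 15, 5), (35, 4, z, 20, 4)}
π_{C, B} gives {(17, 1), (17, 39), (30, 22), (35, 20), (35, 30), (35, 38), (35, 4)} (6 duplicate(s) eliminated).
Filtering on C = 35 leaves {(35, 20), (35, 30), (35, 38), (35, 4)}.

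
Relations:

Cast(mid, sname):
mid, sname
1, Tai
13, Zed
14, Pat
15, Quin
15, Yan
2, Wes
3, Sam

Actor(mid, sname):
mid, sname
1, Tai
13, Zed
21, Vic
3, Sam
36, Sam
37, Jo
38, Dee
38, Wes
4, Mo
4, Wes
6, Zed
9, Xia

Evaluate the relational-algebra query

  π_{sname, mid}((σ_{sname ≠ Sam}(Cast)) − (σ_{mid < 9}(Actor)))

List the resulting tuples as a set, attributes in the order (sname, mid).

{(Pat, 14), (Quin, 15), (Wes, 2), (Yan, 15), (Zed, 13)}

σ[sname ≠ Sam]: keep tuples satisfying sname ≠ Sam → {(1, Tai), (13, Zed), (14, Pat), (15, Quin), (15, Yan), (2, Wes)}
σ[mid < 9]: keep tuples satisfying mid < 9 → {(1, Tai), (3, Sam), (4, Mo), (4, Wes), (6, Zed)}
Taking the difference: {(13, Zed), (14, Pat), (15, Quin), (15, Yan), (2, Wes)}
Keep only column(s) sname, mid: {(Pat, 14), (Quin, 15), (Wes, 2), (Yan, 15), (Zed, 13)}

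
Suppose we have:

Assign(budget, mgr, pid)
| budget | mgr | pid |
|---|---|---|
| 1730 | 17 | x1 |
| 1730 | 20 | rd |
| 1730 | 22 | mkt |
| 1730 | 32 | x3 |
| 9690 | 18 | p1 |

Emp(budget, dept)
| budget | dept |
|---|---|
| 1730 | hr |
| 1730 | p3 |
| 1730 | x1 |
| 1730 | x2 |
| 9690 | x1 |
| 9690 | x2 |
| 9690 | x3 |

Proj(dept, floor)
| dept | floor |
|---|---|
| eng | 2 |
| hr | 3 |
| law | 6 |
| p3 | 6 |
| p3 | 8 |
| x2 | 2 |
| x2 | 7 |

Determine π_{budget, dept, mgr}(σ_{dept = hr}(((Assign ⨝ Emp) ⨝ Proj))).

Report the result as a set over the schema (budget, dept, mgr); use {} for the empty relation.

{(1730, hr, 17), (1730, hr, 20), (1730, hr, 22), (1730, hr, 32)}

Natural join on budget: {(1730, 17, x1, hr), (1730, 17, x1, p3), (1730, 17, x1, x1), (1730, 17, x1, x2), (1730, 20, rd, hr), (1730, 20, rd, p3), (1730, 20, rd, x1), (1730, 20, rd, x2), (1730, 22, mkt, hr), (1730, 22, mkt, p3), (1730, 22, mkt, x1), (1730, 22, mkt, x2), (1730, 32, x3, hr), (1730, 32, x3, p3), (1730, 32, x3, x1), (1730, 32, x3, x2), (9690, 18, p1, x1), (9690, 18, p1, x2), (9690, 18, p1, x3)}
Natural join on dept: {(1730, 17, x1, hr, 3), (1730, 17, x1, p3, 6), (1730, 17, x1, p3, 8), (1730, 17, x1, x2, 2), (1730, 17, x1, x2, 7), (1730, 20, rd, hr, 3), (1730, 20, rd, p3, 6), (1730, 20, rd, p3, 8), (1730, 20, rd, x2, 2), (1730, 20, rd, x2, 7), (1730, 22, mkt, hr, 3), (1730, 22, mkt, p3, 6), (1730, 22, mkt, p3, 8), (1730, 22, mkt, x2, 2), (1730, 22, mkt, x2, 7), (1730, 32, x3, hr, 3), (1730, 32, x3, p3, 6), (1730, 32, x3, p3, 8), (1730, 32, x3, x2, 2), (1730, 32, x3, x2, 7), (9690, 18, p1, x2, 2), (9690, 18, p1, x2, 7)}
σ[dept = hr]: keep tuples satisfying dept = hr → {(1730, 17, x1, hr, 3), (1730, 20, rd, hr, 3), (1730, 22, mkt, hr, 3), (1730, 32, x3, hr, 3)}
π[budget, dept, mgr]: project onto (budget, dept, mgr) → {(1730, hr, 17), (1730, hr, 20), (1730, hr, 22), (1730, hr, 32)}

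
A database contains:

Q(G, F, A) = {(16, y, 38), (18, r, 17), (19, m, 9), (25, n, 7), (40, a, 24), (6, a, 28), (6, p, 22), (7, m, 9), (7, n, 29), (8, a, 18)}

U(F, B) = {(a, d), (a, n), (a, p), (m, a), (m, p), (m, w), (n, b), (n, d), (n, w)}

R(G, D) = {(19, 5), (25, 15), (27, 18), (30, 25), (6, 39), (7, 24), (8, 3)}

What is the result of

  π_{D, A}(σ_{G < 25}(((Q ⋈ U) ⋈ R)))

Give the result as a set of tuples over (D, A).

{(24, 29), (24, 9), (3, 18), (39, 28), (5, 9)}

Joining Q and U on F yields {(19, m, 9, a), (19, m, 9, p), (19, m, 9, w), (25, n, 7, b), (25, n, 7, d), (25, n, 7, w), (40, a, 24, d), (40, a, 24, n), (40, a, 24, p), (6, a, 28, d), (6, a, 28, n), (6, a, 28, p), (7, m, 9, a), (7, m, 9, p), (7, m, 9, w), (7, n, 29, b), (7, n, 29, d), (7, n, 29, w), (8, a, 18, d), (8, a, 18, n), (8, a, 18, p)}.
Joining (Q ⋈ U) and R on G yields {(19, m, 9, a, 5), (19, m, 9, p, 5), (19, m, 9, w, 5), (25, n, 7, b, 15), (25, n, 7, d, 15), (25, n, 7, w, 15), (6, a, 28, d, 39), (6, a, 28, n, 39), (6, a, 28, p, 39), (7, m, 9, a, 24), (7, m, 9, p, 24), (7, m, 9, w, 24), (7, n, 29, b, 24), (7, n, 29, d, 24), (7, n, 29, w, 24), (8, a, 18, d, 3), (8, a, 18, n, 3), (8, a, 18, p, 3)}.
σ[G < 25]: keep tuples satisfying G < 25 → {(19, m, 9, a, 5), (19, m, 9, p, 5), (19, m, 9, w, 5), (6, a, 28, d, 39), (6, a, 28, n, 39), (6, a, 28, p, 39), (7, m, 9, a, 24), (7, m, 9, p, 24), (7, m, 9, w, 24), (7, n, 29, b, 24), (7, n, 29, d, 24), (7, n, 29, w, 24), (8, a, 18, d, 3), (8, a, 18, n, 3), (8, a, 18, p, 3)}
π_{D, A} gives {(24, 29), (24, 9), (3, 18), (39, 28), (5, 9)} (10 duplicate(s) eliminated).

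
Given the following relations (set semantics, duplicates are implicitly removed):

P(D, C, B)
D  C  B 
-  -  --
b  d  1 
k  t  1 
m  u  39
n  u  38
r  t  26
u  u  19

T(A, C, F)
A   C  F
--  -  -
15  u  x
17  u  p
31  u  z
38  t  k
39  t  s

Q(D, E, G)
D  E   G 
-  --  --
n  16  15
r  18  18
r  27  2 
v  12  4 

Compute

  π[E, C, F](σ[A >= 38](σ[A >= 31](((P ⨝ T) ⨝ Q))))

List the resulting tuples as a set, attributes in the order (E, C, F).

{(18, t, k), (18, t, s), (27, t, k), (27, t, s)}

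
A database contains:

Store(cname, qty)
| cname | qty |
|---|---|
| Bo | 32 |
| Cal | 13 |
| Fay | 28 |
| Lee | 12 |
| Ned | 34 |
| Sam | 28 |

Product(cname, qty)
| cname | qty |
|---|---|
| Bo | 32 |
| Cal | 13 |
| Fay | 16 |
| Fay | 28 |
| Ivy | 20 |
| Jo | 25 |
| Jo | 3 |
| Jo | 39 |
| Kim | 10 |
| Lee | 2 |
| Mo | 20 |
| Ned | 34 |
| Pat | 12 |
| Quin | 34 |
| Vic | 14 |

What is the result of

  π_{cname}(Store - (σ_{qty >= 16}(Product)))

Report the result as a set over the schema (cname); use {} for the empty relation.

Filtering on qty >= 16 leaves {(Bo, 32), (Fay, 16), (Fay, 28), (Ivy, 20), (Jo, 25), (Jo, 39), (Mo, 20), (Ned, 34), (Quin, 34)}.
Difference: {(Bo, 32), (Cal, 13), (Fay, 28), (Lee, 12), (Ned, 34), (Sam, 28)} with {(Bo, 32), (Fay, 16), (Fay, 28), (Ivy, 20), (Jo, 25), (Jo, 39), (Mo, 20), (Ned, 34), (Quin, 34)} → {(Cal, 13), (Lee, 12), (Sam, 28)}
Keep only column(s) cname: {Cal, Lee, Sam}

{Cal, Lee, Sam}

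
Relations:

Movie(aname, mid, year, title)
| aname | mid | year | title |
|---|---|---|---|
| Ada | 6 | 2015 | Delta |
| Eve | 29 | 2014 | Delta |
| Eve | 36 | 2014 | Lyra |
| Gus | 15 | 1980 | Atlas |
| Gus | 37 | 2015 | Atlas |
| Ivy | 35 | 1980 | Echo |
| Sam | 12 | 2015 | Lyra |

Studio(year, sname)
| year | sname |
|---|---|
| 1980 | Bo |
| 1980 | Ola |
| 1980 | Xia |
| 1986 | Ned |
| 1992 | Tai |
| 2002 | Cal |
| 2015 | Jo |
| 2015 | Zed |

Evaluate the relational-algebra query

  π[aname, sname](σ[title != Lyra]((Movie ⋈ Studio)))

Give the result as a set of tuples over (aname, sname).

Movie ⋈ Studio (natural join on year): {(Ada, 6, 2015, Delta, Jo), (Ada, 6, 2015, Delta, Zed), (Gus, 15, 1980, Atlas, Bo), (Gus, 15, 1980, Atlas, Ola), (Gus, 15, 1980, Atlas, Xia), (Gus, 37, 2015, Atlas, Jo), (Gus, 37, 2015, Atlas, Zed), (Ivy, 35, 1980, Echo, Bo), (Ivy, 35, 1980, Echo, Ola), (Ivy, 35, 1980, Echo, Xia), (Sam, 12, 2015, Lyra, Jo), (Sam, 12, 2015, Lyra, Zed)}
σ[title != Lyra]: keep tuples satisfying title != Lyra → {(Ada, 6, 2015, Delta, Jo), (Ada, 6, 2015, Delta, Zed), (Gus, 15, 1980, Atlas, Bo), (Gus, 15, 1980, Atlas, Ola), (Gus, 15, 1980, Atlas, Xia), (Gus, 37, 2015, Atlas, Jo), (Gus, 37, 2015, Atlas, Zed), (Ivy, 35, 1980, Echo, Bo), (Ivy, 35, 1980, Echo, Ola), (Ivy, 35, 1980, Echo, Xia)}
π_{aname, sname} gives {(Ada, Jo), (Ada, Zed), (Gus, Bo), (Gus, Jo), (Gus, Ola), (Gus, Xia), (Gus, Zed), (Ivy, Bo), (Ivy, Ola), (Ivy, Xia)}.

{(Ada, Jo), (Ada, Zed), (Gus, Bo), (Gus, Jo), (Gus, Ola), (Gus, Xia), (Gus, Zed), (Ivy, Bo), (Ivy, Ola), (Ivy, Xia)}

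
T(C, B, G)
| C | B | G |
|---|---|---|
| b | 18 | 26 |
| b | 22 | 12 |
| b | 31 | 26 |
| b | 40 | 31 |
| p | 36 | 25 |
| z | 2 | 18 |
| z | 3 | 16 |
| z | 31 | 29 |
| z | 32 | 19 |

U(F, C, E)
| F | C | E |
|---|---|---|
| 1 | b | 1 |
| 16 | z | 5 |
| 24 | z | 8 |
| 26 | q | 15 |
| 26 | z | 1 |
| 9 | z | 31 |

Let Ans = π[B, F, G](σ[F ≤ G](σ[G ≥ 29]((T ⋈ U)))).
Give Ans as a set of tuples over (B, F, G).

{(31, 16, 29), (31, 24, 29), (31, 26, 29), (31, 9, 29), (40, 1, 31)}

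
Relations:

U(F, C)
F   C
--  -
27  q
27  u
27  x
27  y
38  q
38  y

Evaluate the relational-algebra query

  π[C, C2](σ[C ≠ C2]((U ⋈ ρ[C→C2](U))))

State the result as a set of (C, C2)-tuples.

ρ[C→C2]: schema becomes (F, C2); tuples unchanged.
U ⋈ ρ[C→C2](U) (natural join on F): {(27, q, q), (27, q, u), (27, q, x), (27, q, y), (27, u, q), (27, u, u), (27, u, x), (27, u, y), (27, x, q), (27, x, u), (27, x, x), (27, x, y), (27, y, q), (27, y, u), (27, y, x), (27, y, y), (38, q, q), (38, q, y), (38, y, q), (38, y, y)}
σ[C ≠ C2]: keep tuples satisfying C ≠ C2 → {(27, q, u), (27, q, x), (27, q, y), (27, u, q), (27, u, x), (27, u, y), (27, x, q), (27, x, u), (27, x, y), (27, y, q), (27, y, u), (27, y, x), (38, q, y), (38, y, q)}
π_{C, C2} gives {(q, u), (q, x), (q, y), (u, q), (u, x), (u, y), (x, q), (x, u), (x, y), (y, q), (y, u), (y, x)} (2 duplicate(s) eliminated).

{(q, u), (q, x), (q, y), (u, q), (u, x), (u, y), (x, q), (x, u), (x, y), (y, q), (y, u), (y, x)}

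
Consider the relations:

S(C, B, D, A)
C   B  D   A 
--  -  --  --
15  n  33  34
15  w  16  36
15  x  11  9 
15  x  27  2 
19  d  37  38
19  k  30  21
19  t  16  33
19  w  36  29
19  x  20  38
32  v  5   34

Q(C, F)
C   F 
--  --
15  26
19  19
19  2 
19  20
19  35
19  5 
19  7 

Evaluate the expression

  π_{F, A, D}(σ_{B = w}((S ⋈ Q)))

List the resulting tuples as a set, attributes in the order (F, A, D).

{(19, 29, 36), (2, 29, 36), (20, 29, 36), (26, 36, 16), (35, 29, 36), (5, 29, 36), (7, 29, 36)}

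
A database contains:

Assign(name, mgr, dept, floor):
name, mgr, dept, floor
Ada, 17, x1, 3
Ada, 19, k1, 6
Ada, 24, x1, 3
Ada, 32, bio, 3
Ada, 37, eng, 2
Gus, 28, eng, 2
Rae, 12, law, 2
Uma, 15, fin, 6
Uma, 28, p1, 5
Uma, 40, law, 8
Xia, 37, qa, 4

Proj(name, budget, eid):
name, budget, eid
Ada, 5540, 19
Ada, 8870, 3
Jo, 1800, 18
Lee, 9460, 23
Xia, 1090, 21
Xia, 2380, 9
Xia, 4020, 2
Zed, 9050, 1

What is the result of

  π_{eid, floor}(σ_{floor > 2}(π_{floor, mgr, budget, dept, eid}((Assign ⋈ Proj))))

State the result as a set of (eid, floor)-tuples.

{(19, 3), (19, 6), (2, 4), (21, 4), (3, 3), (3, 6), (9, 4)}

Joining Assign and Proj on name yields {(Ada, 17, x1, 3, 5540, 19), (Ada, 17, x1, 3, 8870, 3), (Ada, 19, k1, 6, 5540, 19), (Ada, 19, k1, 6, 8870, 3), (Ada, 24, x1, 3, 5540, 19), (Ada, 24, x1, 3, 8870, 3), (Ada, 32, bio, 3, 5540, 19), (Ada, 32, bio, 3, 8870, 3), (Ada, 37, eng, 2, 5540, 19), (Ada, 37, eng, 2, 8870, 3), (Xia, 37, qa, 4, 1090, 21), (Xia, 37, qa, 4, 2380, 9), (Xia, 37, qa, 4, 4020, 2)}.
Projecting to floor, mgr, budget, dept, eid: {(2, 37, 5540, eng, 19), (2, 37, 8870, eng, 3), (3, 17, 5540, x1, 19), (3, 17, 8870, x1, 3), (3, 24, 5540, x1, 19), (3, 24, 8870, x1, 3), (3, 32, 5540, bio, 19), (3, 32, 8870, bio, 3), (4, 37, 1090, qa, 21), (4, 37, 2380, qa, 9), (4, 37, 4020, qa, 2), (6, 19, 5540, k1, 19), (6, 19, 8870, k1, 3)}
σ[floor > 2]: keep tuples satisfying floor > 2 → {(3, 17, 5540, x1, 19), (3, 17, 8870, x1, 3), (3, 24, 5540, x1, 19), (3, 24, 8870, x1, 3), (3, 32, 5540, bio, 19), (3, 32, 8870, bio, 3), (4, 37, 1090, qa, 21), (4, 37, 2380, qa, 9), (4, 37, 4020, qa, 2), (6, 19, 5540, k1, 19), (6, 19, 8870, k1, 3)}
Projecting to eid, floor (4 duplicate(s) eliminated): {(19, 3), (19, 6), (2, 4), (21, 4), (3, 3), (3, 6), (9, 4)}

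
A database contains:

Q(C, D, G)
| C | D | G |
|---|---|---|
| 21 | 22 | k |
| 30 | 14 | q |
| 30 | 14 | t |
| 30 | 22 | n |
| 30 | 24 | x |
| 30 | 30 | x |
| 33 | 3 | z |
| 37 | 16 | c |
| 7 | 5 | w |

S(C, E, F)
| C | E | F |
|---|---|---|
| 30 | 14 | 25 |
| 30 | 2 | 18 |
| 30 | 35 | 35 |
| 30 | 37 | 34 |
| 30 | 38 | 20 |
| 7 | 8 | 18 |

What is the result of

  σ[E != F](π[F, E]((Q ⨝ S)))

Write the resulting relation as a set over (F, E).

Joining Q and S on C yields {(30, 14, q, 14, 25), (30, 14, q, 2, 18), (30, 14, q, 35, 35), (30, 14, q, 37, 34), (30, 14, q, 38, 20), (30, 14, t, 14, 25), (30, 14, t, 2, 18), (30, 14, t, 35, 35), (30, 14, t, 37, 34), (30, 14, t, 38, 20), (30, 22, n, 14, 25), (30, 22, n, 2, 18), (30, 22, n, 35, 35), (30, 22, n, 37, 34), (30, 22, n, 38, 20), (30, 24, x, 14, 25), (30, 24, x, 2, 18), (30, 24, x, 35, 35), (30, 24, x, 37, 34), (30, 24, x, 38, 20), (30, 30, x, 14, 25), (30, 30, x, 2, 18), (30, 30, x, 35, 35), (30, 30, x, 37, 34), (30, 30, x, 38, 20), (7, 5, w, 8, 18)}.
Keep only column(s) F, E (20 duplicate(s) eliminated): {(18, 2), (18, 8), (20, 38), (25, 14), (34, 37), (35, 35)}
σ[E != F]: keep tuples satisfying E != F → {(18, 2), (18, 8), (20, 38), (25, 14), (34, 37)}

{(18, 2), (18, 8), (20, 38), (25, 14), (34, 37)}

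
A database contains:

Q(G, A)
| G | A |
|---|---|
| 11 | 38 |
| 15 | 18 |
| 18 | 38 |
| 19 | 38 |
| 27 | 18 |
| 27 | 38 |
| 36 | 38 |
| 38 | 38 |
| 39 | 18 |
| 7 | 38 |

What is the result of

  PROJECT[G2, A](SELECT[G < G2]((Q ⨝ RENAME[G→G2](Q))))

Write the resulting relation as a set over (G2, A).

ρ[G→G2]: schema becomes (G2, A); tuples unchanged.
Natural join on A: {(11, 38, 11), (11, 38, 18), (11, 38, 19), (11, 38, 27), (11, 38, 36), (11, 38, 38), (11, 38, 7), (15, 18, 15), (15, 18, 27), (15, 18, 39), (18, 38, 11), (18, 38, 18), (18, 38, 19), (18, 38, 27), (18, 38, 36), (18, 38, 38), (18, 38, 7), (19, 38, 11), (19, 38, 18), (19, 38, 19), (19, 38, 27), (19, 38, 36), (19, 38, 38), (19, 38, 7), (27, 18, 15), (27, 18, 27), (27, 18, 39), (27, 38, 11), (27, 38, 18), (27, 38, 19), (27, 38, 27), (27, 38, 36), (27, 38, 38), (27, 38, 7), (36, 38, 11), (36, 38, 18), (36, 38, 19), (36, 38, 27), (36, 38, 36), (36, 38, 38), (36, 38, 7), (38, 38, 11), (38, 38, 18), (38, 38, 19), (38, 38, 27), (38, 38, 36), (38, 38, 38), (38, 38, 7), (39, 18, 15), (39, 18, 27), (39, 18, 39), (7, 38, 11), (7, 38, 18), (7, 38, 19), (7, 38, 27), (7, 38, 36), (7, 38, 38), (7, 38, 7)}
σ[G < G2]: keep tuples satisfying G < G2 → {(11, 38, 18), (11, 38, 19), (11, 38, 27), (11, 38, 36), (11, 38, 38), (15, 18, 27), (15, 18, 39), (18, 38, 19), (18, 38, 27), (18, 38, 36), (18, 38, 38), (19, 38, 27), (19, 38, 36), (19, 38, 38), (27, 18, 39), (27, 38, 36), (27, 38, 38), (36, 38, 38), (7, 38, 11), (7, 38, 18), (7, 38, 19), (7, 38, 27), (7, 38, 36), (7, 38, 38)}
π[G2, A]: project onto (G2, A) (16 duplicate(s) eliminated) → {(11, 38), (18, 38), (19, 38), (27, 18), (27, 38), (36, 38), (38, 38), (39, 18)}

{(11, 38), (18, 38), (19, 38), (27, 18), (27, 38), (36, 38), (38, 38), (39, 18)}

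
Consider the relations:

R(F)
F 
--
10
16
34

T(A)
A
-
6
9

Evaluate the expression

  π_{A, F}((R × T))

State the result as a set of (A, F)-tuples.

R × T: Cartesian product, 3·2 = 6 tuples over (F, A).
Projecting to A, F: {(6, 10), (6, 16), (6, 34), (9, 10), (9, 16), (9, 34)}

{(6, 10), (6, 16), (6, 34), (9, 10), (9, 16), (9, 34)}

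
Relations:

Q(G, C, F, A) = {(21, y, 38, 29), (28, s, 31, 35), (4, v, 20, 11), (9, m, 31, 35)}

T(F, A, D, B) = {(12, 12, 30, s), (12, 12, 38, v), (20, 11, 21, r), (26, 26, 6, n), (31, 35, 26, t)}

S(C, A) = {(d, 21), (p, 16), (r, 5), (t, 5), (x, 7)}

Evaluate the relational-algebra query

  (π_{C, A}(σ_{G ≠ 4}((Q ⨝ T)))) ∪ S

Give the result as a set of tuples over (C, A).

{(d, 21), (m, 35), (p, 16), (r, 5), (s, 35), (t, 5), (x, 7)}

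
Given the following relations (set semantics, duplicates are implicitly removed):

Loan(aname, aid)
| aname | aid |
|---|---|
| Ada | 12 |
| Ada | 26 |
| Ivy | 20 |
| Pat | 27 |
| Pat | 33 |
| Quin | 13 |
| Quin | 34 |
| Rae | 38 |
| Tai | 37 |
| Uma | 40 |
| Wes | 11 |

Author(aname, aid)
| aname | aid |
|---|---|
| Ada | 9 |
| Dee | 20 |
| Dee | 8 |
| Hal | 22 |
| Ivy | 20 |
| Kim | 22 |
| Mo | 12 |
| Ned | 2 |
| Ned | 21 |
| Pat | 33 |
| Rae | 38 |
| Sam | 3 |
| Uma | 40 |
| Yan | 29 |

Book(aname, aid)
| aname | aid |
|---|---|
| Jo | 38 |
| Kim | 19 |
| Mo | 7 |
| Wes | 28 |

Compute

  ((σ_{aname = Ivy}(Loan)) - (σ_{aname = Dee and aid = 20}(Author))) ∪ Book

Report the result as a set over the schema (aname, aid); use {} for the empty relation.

Filtering on aname = Ivy leaves {(Ivy, 20)}.
Filtering on aname = Dee and aid = 20 leaves {(Dee, 20)}.
Taking the difference: {(Ivy, 20)}
Taking the union: {(Ivy, 20), (Jo, 38), (Kim, 19), (Mo, 7), (Wes, 28)}

{(Ivy, 20), (Jo, 38), (Kim, 19), (Mo, 7), (Wes, 28)}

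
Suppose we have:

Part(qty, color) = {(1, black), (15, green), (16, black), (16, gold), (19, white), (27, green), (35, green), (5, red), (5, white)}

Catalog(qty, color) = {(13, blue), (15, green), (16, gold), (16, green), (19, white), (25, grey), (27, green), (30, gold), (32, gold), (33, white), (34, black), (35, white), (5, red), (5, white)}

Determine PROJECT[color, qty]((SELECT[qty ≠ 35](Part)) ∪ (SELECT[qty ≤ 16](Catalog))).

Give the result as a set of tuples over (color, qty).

{(black, 1), (black, 16), (blue, 13), (gold, 16), (green, 15), (green, 16), (green, 27), (red, 5), (white, 19), (white, 5)}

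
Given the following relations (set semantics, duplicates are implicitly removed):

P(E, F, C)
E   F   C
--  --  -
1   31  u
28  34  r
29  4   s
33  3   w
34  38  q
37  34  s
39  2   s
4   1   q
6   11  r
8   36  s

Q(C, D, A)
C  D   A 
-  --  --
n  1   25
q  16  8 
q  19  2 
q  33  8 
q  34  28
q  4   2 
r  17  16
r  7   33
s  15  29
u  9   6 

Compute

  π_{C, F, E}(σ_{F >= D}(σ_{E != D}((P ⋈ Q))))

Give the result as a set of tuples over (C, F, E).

Natural join on C: {(1, 31, u, 9, 6), (28, 34, r, 17, 16), (28, 34, r, 7, 33), (29, 4, s, 15, 29), (34, 38, q, 16, 8), (34, 38, q, 19, 2), (34, 38, q, 33, 8), (34, 38, q, 34, 28), (34, 38, q, 4, 2), (37, 34, s, 15, 29), (39, 2, s, 15, 29), (4, 1, q, 16, 8), (4, 1, q, 19, 2), (4, 1, q, 33, 8), (4, 1, q, 34, 28), (4, 1, q, 4, 2), (6, 11, r, 17, 16), (6, 11, r, 7, 33), (8, 36, s, 15, 29)}
σ[E != D]: keep tuples satisfying E != D → {(1, 31, u, 9, 6), (28, 34, r, 17, 16), (28, 34, r, 7, 33), (29, 4, s, 15, 29), (34, 38, q, 16, 8), (34, 38, q, 19, 2), (34, 38, q, 33, 8), (34, 38, q, 4, 2), (37, 34, s, 15, 29), (39, 2, s, 15, 29), (4, 1, q, 16, 8), (4, 1, q, 19, 2), (4, 1, q, 33, 8), (4, 1, q, 34, 28), (6, 11, r, 17, 16), (6, 11, r, 7, 33), (8, 36, s, 15, 29)}
σ[F >= D]: keep tuples satisfying F >= D → {(1, 31, u, 9, 6), (28, 34, r, 17, 16), (28, 34, r, 7, 33), (34, 38, q, 16, 8), (34, 38, q, 19, 2), (34, 38, q, 33, 8), (34, 38, q, 4, 2), (37, 34, s, 15, 29), (6, 11, r, 7, 33), (8, 36, s, 15, 29)}
Keep only column(s) C, F, E (4 duplicate(s) eliminated): {(q, 38, 34), (r, 11, 6), (r, 34, 28), (s, 34, 37), (s, 36, 8), (u, 31, 1)}

{(q, 38, 34), (r, 11, 6), (r, 34, 28), (s, 34, 37), (s, 36, 8), (u, 31, 1)}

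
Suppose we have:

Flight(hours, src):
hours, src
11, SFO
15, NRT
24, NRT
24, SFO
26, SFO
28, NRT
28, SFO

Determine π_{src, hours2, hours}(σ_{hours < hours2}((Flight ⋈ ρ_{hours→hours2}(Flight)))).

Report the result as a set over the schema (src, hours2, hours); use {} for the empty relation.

ρ[hours→hours2]: schema becomes (hours2, src); tuples unchanged.
Natural join on src: {(11, SFO, 11), (11, SFO, 24), (11, SFO, 26), (11, SFO, 28), (15, NRT, 15), (15, NRT, 24), (15, NRT, 28), (24, NRT, 15), (24, NRT, 24), (24, NRT, 28), (24, SFO, 11), (24, SFO, 24), (24, SFO, 26), (24, SFO, 28), (26, SFO, 11), (26, SFO, 24), (26, SFO, 26), (26, SFO, 28), (28, NRT, 15), (28, NRT, 24), (28, NRT, 28), (28, SFO, 11), (28, SFO, 24), (28, SFO, 26), (28, SFO, 28)}
Apply σ_{hours < hours2}; surviving tuples: {(11, SFO, 24), (11, SFO, 26), (11, SFO, 28), (15, NRT, 24), (15, NRT, 28), (24, NRT, 28), (24, SFO, 26), (24, SFO, 28), (26, SFO, 28)}
Projecting to src, hours2, hours: {(NRT, 24, 15), (NRT, 28, 15), (NRT, 28, 24), (SFO, 24, 11), (SFO, 26, 11), (SFO, 26, 24), (SFO, 28, 11), (SFO, 28, 24), (SFO, 28, 26)}

{(NRT, 24, 15), (NRT, 28, 15), (NRT, 28, 24), (SFO, 24, 11), (SFO, 26, 11), (SFO, 26, 24), (SFO, 28, 11), (SFO, 28, 24), (SFO, 28, 26)}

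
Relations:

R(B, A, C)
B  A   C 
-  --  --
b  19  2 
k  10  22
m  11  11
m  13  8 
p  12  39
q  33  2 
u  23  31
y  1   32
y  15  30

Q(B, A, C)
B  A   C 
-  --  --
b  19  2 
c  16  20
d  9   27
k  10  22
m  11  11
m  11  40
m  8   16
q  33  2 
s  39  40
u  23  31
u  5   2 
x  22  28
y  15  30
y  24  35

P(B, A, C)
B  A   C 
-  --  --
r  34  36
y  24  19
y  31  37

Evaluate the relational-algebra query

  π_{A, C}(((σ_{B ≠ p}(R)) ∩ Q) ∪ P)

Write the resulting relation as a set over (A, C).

{(10, 22), (11, 11), (15, 30), (19, 2), (23, 31), (24, 19), (31, 37), (33, 2), (34, 36)}

Selection B ≠ p: {(b, 19, 2), (k, 10, 22), (m, 11, 11), (m, 13, 8), (q, 33, 2), (u, 23, 31), (y, 1, 32), (y, 15, 30)}
Intersection: {(b, 19, 2), (k, 10, 22), (m, 11, 11), (m, 13, 8), (q, 33, 2), (u, 23, 31), (y, 1, 32), (y, 15, 30)} with {(b, 19, 2), (c, 16, 20), (d, 9, 27), (k, 10, 22), (m, 11, 11), (m, 11, 40), (m, 8, 16), (q, 33, 2), (s, 39, 40), (u, 23, 31), (u, 5, 2), (x, 22, 28), (y, 15, 30), (y, 24, 35)} → {(b, 19, 2), (k, 10, 22), (m, 11, 11), (q, 33, 2), (u, 23, 31), (y, 15, 30)}
Union: {(b, 19, 2), (k, 10, 22), (m, 11, 11), (q, 33, 2), (u, 23, 31), (y, 15, 30)} with {(r, 34, 36), (y, 24, 19), (y, 31, 37)} → {(b, 19, 2), (k, 10, 22), (m, 11, 11), (q, 33, 2), (r, 34, 36), (u, 23, 31), (y, 15, 30), (y, 24, 19), (y, 31, 37)}
Keep only column(s) A, C: {(10, 22), (11, 11), (15, 30), (19, 2), (23, 31), (24, 19), (31, 37), (33, 2), (34, 36)}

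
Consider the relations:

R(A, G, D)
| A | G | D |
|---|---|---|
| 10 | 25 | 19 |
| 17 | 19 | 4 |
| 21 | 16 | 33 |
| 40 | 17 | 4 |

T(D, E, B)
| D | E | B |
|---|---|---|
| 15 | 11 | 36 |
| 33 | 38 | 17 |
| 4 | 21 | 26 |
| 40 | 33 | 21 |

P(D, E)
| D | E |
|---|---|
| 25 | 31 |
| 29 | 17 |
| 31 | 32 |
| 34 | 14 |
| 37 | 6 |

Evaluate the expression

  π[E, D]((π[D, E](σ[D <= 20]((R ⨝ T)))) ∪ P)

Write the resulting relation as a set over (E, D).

Natural join on D: {(17, 19, 4, 21, 26), (21, 16, 33, 38, 17), (40, 17, 4, 21, 26)}
Apply σ_{D <= 20}; surviving tuples: {(17, 19, 4, 21, 26), (40, 17, 4, 21, 26)}
π_{D, E} gives {(4, 21)} (1 duplicate(s) eliminated).
Taking the union: {(25, 31), (29, 17), (31, 32), (34, 14), (37, 6), (4, 21)}
π_{E, D} gives {(14, 34), (17, 29), (21, 4), (31, 25), (32, 31), (6, 37)}.

{(14, 34), (17, 29), (21, 4), (31, 25), (32, 31), (6, 37)}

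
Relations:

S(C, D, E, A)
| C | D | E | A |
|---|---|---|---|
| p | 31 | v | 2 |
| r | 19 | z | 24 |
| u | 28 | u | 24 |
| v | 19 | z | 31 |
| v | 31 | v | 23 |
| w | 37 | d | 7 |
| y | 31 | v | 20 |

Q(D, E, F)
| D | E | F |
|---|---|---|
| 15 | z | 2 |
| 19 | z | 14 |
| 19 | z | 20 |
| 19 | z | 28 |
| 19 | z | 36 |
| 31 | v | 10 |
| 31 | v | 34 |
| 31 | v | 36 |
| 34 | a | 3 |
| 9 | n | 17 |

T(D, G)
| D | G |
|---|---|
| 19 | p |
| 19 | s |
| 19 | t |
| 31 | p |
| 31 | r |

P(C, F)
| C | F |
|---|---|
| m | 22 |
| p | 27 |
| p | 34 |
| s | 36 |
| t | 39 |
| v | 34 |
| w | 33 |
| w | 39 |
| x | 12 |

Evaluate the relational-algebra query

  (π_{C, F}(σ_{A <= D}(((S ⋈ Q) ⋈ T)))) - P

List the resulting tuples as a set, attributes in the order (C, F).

{(p, 10), (p, 36), (v, 10), (v, 36), (y, 10), (y, 34), (y, 36)}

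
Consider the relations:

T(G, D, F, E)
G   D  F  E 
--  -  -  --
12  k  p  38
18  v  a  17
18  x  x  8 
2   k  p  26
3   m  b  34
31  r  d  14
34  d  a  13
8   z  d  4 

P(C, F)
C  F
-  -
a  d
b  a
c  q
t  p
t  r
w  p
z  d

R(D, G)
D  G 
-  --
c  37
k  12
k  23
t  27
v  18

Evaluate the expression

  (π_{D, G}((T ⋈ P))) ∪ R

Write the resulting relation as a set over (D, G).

{(c, 37), (d, 34), (k, 12), (k, 2), (k, 23), (r, 31), (t, 27), (v, 18), (z, 8)}

T ⋈ P (natural join on F): {(12, k, p, 38, t), (12, k, p, 38, w), (18, v, a, 17, b), (2, k, p, 26, t), (2, k, p, 26, w), (31, r, d, 14, a), (31, r, d, 14, z), (34, d, a, 13, b), (8, z, d, 4, a), (8, z, d, 4, z)}
π[D, G]: project onto (D, G) (4 duplicate(s) eliminated) → {(d, 34), (k, 12), (k, 2), (r, 31), (v, 18), (z, 8)}
Set union of the two operands is {(c, 37), (d, 34), (k, 12), (k, 2), (k, 23), (r, 31), (t, 27), (v, 18), (z, 8)}.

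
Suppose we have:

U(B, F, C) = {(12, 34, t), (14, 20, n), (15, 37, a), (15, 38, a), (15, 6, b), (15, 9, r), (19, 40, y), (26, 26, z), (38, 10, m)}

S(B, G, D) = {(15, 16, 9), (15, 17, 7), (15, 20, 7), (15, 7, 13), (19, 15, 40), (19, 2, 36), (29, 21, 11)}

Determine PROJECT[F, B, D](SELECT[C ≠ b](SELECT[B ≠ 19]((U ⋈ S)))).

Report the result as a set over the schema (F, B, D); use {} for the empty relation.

{(37, 15, 13), (37, 15, 7), (37, 15, 9), (38, 15, 13), (38, 15, 7), (38, 15, 9), (9, 15, 13), (9, 15, 7), (9, 15, 9)}

Natural join on B: {(15, 37, a, 16, 9), (15, 37, a, 17, 7), (15, 37, a, 20, 7), (15, 37, a, 7, 13), (15, 38, a, 16, 9), (15, 38, a, 17, 7), (15, 38, a, 20, 7), (15, 38, a, 7, 13), (15, 6, b, 16, 9), (15, 6, b, 17, 7), (15, 6, b, 20, 7), (15, 6, b, 7, 13), (15, 9, r, 16, 9), (15, 9, r, 17, 7), (15, 9, r, 20, 7), (15, 9, r, 7, 13), (19, 40, y, 15, 40), (19, 40, y, 2, 36)}
σ[B ≠ 19]: keep tuples satisfying B ≠ 19 → {(15, 37, a, 16, 9), (15, 37, a, 17, 7), (15, 37, a, 20, 7), (15, 37, a, 7, 13), (15, 38, a, 16, 9), (15, 38, a, 17, 7), (15, 38, a, 20, 7), (15, 38, a, 7, 13), (15, 6, b, 16, 9), (15, 6, b, 17, 7), (15, 6, b, 20, 7), (15, 6, b, 7, 13), (15, 9, r, 16, 9), (15, 9, r, 17, 7), (15, 9, r, 20, 7), (15, 9, r, 7, 13)}
σ[C ≠ b]: keep tuples satisfying C ≠ b → {(15, 37, a, 16, 9), (15, 37, a, 17, 7), (15, 37, a, 20, 7), (15, 37, a, 7, 13), (15, 38, a, 16, 9), (15, 38, a, 17, 7), (15, 38, a, 20, 7), (15, 38, a, 7, 13), (15, 9, r, 16, 9), (15, 9, r, 17, 7), (15, 9, r, 20, 7), (15, 9, r, 7, 13)}
Keep only column(s) F, B, D (3 duplicate(s) eliminated): {(37, 15, 13), (37, 15, 7), (37, 15, 9), (38, 15, 13), (38, 15, 7), (38, 15, 9), (9, 15, 13), (9, 15, 7), (9, 15, 9)}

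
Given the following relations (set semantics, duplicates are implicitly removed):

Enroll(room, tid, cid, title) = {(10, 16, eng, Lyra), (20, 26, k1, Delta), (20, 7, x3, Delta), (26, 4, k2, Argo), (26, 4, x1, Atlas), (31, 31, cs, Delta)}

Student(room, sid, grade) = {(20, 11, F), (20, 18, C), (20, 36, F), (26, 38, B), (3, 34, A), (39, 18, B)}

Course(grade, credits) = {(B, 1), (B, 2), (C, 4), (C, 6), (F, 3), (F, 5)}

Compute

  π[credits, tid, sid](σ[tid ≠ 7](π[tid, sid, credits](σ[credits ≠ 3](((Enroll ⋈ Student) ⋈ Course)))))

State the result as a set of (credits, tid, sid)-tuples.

{(1, 4, 38), (2, 4, 38), (4, 26, 18), (5, 26, 11), (5, 26, 36), (6, 26, 18)}

Enroll ⋈ Student (natural join on room): {(20, 26, k1, Delta, 11, F), (20, 26, k1, Delta, 18, C), (20, 26, k1, Delta, 36, F), (20, 7, x3, Delta, 11, F), (20, 7, x3, Delta, 18, C), (20, 7, x3, Delta, 36, F), (26, 4, k2, Argo, 38, B), (26, 4, x1, Atlas, 38, B)}
(Enroll ⋈ Student) ⋈ Course (natural join on grade): {(20, 26, k1, Delta, 11, F, 3), (20, 26, k1, Delta, 11, F, 5), (20, 26, k1, Delta, 18, C, 4), (20, 26, k1, Delta, 18, C, 6), (20, 26, k1, Delta, 36, F, 3), (20, 26, k1, Delta, 36, F, 5), (20, 7, x3, Delta, 11, F, 3), (20, 7, x3, Delta, 11, F, 5), (20, 7, x3, Delta, 18, C, 4), (20, 7, x3, Delta, 18, C, 6), (20, 7, x3, Delta, 36, F, 3), (20, 7, x3, Delta, 36, F, 5), (26, 4, k2, Argo, 38, B, 1), (26, 4, k2, Argo, 38, B, 2), (26, 4, x1, Atlas, 38, B, 1), (26, 4, x1, Atlas, 38, B, 2)}
Filtering on credits ≠ 3 leaves {(20, 26, k1, Delta, 11, F, 5), (20, 26, k1, Delta, 18, C, 4), (20, 26, k1, Delta, 18, C, 6), (20, 26, k1, Delta, 36, F, 5), (20, 7, x3, Delta, 11, F, 5), (20, 7, x3, Delta, 18, C, 4), (20, 7, x3, Delta, 18, C, 6), (20, 7, x3, Delta, 36, F, 5), (26, 4, k2, Argo, 38, B, 1), (26, 4, k2, Argo, 38, B, 2), (26, 4, x1, Atlas, 38, B, 1), (26, 4, x1, Atlas, 38, B, 2)}.
π[tid, sid, credits]: project onto (tid, sid, credits) (2 duplicate(s) eliminated) → {(26, 11, 5), (26, 18, 4), (26, 18, 6), (26, 36, 5), (4, 38, 1), (4, 38, 2), (7, 11, 5), (7, 18, 4), (7, 18, 6), (7, 36, 5)}
Filtering on tid ≠ 7 leaves {(26, 11, 5), (26, 18, 4), (26, 18, 6), (26, 36, 5), (4, 38, 1), (4, 38, 2)}.
π[credits, tid, sid]: project onto (credits, tid, sid) → {(1, 4, 38), (2, 4, 38), (4, 26, 18), (5, 26, 11), (5, 26, 36), (6, 26, 18)}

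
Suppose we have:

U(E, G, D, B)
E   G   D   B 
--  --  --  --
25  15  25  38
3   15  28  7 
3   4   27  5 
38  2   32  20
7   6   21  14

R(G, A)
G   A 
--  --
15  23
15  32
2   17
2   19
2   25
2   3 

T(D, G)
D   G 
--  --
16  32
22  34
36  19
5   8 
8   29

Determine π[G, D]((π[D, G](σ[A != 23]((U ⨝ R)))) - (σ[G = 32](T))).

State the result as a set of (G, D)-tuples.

{(15, 25), (15, 28), (2, 32)}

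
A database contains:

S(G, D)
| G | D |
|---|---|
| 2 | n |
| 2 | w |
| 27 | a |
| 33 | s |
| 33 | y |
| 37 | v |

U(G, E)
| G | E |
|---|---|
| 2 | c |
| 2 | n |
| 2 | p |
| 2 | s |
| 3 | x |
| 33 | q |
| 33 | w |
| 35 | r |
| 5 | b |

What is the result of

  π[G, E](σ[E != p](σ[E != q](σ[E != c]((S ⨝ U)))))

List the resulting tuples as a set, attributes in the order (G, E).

Natural join on G: {(2, n, c), (2, n, n), (2, n, p), (2, n, s), (2, w, c), (2, w, n), (2, w, p), (2, w, s), (33, s, q), (33, s, w), (33, y, q), (33, y, w)}
Apply σ_{E != c}; surviving tuples: {(2, n, n), (2, n, p), (2, n, s), (2, w, n), (2, w, p), (2, w, s), (33, s, q), (33, s, w), (33, y, q), (33, y, w)}
Apply σ_{E != q}; surviving tuples: {(2, n, n), (2, n, p), (2, n, s), (2, w, n), (2, w, p), (2, w, s), (33, s, w), (33, y, w)}
Apply σ_{E != p}; surviving tuples: {(2, n, n), (2, n, s), (2, w, n), (2, w, s), (33, s, w), (33, y, w)}
π_{G, E} gives {(2, n), (2, s), (33, w)} (3 duplicate(s) eliminated).

{(2, n), (2, s), (33, w)}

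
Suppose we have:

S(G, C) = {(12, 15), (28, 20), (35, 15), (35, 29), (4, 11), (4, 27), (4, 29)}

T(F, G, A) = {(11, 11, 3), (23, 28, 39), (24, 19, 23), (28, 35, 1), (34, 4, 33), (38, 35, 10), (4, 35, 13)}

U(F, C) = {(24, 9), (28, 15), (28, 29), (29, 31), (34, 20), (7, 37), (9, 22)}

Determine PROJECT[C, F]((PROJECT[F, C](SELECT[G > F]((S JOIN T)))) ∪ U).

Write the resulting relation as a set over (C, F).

{(15, 28), (15, 4), (20, 23), (20, 34), (22, 9), (29, 28), (29, 4), (31, 29), (37, 7), (9, 24)}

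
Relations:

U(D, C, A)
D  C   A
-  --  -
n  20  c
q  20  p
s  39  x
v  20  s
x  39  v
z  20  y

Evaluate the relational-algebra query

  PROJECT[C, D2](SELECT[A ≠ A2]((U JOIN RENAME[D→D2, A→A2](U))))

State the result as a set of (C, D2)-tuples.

{(20, n), (20, q), (20, v), (20, z), (39, s), (39, x)}

ρ[D→D2, A→A2]: schema becomes (D2, C, A2); tuples unchanged.
Joining U and RENAME[D→D2, A→A2](U) on C yields {(n, 20, c, n, c), (n, 20, c, q, p), (n, 20, c, v, s), (n, 20, c, z, y), (q, 20, p, n, c), (q, 20, p, q, p), (q, 20, p, v, s), (q, 20, p, z, y), (s, 39, x, s, x), (s, 39, x, x, v), (v, 20, s, n, c), (v, 20, s, q, p), (v, 20, s, v, s), (v, 20, s, z, y), (x, 39, v, s, x), (x, 39, v, x, v), (z, 20, y, n, c), (z, 20, y, q, p), (z, 20, y, v, s), (z, 20, y, z, y)}.
Selection A ≠ A2: {(n, 20, c, q, p), (n, 20, c, v, s), (n, 20, c, z, y), (q, 20, p, n, c), (q, 20, p, v, s), (q, 20, p, z, y), (s, 39, x, x, v), (v, 20, s, n, c), (v, 20, s, q, p), (v, 20, s, z, y), (x, 39, v, s, x), (z, 20, y, n, c), (z, 20, y, q, p), (z, 20, y, v, s)}
Projecting to C, D2 (8 duplicate(s) eliminated): {(20, n), (20, q), (20, v), (20, z), (39, s), (39, x)}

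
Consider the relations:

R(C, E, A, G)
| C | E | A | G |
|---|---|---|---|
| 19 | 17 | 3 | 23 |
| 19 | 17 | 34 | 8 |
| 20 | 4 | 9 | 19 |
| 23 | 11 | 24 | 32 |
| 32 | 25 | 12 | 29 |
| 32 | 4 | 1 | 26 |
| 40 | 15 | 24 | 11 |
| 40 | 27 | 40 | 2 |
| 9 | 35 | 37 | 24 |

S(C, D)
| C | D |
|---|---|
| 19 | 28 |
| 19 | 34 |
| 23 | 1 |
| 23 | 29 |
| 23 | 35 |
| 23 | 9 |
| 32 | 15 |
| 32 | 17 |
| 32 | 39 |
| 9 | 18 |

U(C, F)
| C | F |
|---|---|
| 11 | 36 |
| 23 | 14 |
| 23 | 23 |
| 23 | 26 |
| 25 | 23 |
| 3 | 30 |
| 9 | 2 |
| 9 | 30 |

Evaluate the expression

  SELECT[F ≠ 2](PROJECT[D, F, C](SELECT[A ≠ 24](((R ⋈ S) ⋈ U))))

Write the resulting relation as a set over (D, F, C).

{(18, 30, 9)}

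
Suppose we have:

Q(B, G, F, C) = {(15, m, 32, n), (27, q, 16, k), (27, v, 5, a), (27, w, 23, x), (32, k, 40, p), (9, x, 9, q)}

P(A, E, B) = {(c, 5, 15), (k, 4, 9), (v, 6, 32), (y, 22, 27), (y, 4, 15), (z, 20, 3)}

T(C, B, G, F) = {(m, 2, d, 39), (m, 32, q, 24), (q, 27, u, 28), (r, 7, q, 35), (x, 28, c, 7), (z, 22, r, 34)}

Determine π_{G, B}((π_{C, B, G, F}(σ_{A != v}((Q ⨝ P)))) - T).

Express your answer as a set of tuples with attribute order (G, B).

Natural join on B: {(15, m, 32, n, c, 5), (15, m, 32, n, y, 4), (27, q, 16, k, y, 22), (27, v, 5, a, y, 22), (27, w, 23, x, y, 22), (32, k, 40, p, v, 6), (9, x, 9, q, k, 4)}
Selection A != v: {(15, m, 32, n, c, 5), (15, m, 32, n, y, 4), (27, q, 16, k, y, 22), (27, v, 5, a, y, 22), (27, w, 23, x, y, 22), (9, x, 9, q, k, 4)}
π[C, B, G, F]: project onto (C, B, G, F) (1 duplicate(s) eliminated) → {(a, 27, v, 5), (k, 27, q, 16), (n, 15, m, 32), (q, 9, x, 9), (x, 27, w, 23)}
Set difference of the two operands is {(a, 27, v, 5), (k, 27, q, 16), (n, 15, m, 32), (q, 9, x, 9), (x, 27, w, 23)}.
π[G, B]: project onto (G, B) → {(m, 15), (q, 27), (v, 27), (w, 27), (x, 9)}

{(m, 15), (q, 27), (v, 27), (w, 27), (x, 9)}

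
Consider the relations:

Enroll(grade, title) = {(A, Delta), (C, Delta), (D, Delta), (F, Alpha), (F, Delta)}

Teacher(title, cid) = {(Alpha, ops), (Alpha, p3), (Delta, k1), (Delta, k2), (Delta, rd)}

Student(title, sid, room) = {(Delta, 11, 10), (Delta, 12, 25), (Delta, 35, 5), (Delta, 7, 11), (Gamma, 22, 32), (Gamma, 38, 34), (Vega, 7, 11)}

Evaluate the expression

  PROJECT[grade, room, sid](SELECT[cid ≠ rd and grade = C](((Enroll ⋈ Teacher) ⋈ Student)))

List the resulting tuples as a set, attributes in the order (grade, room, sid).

Joining Enroll and Teacher on title yields {(A, Delta, k1), (A, Delta, k2), (A, Delta, rd), (C, Delta, k1), (C, Delta, k2), (C, Delta, rd), (D, Delta, k1), (D, Delta, k2), (D, Delta, rd), (F, Alpha, ops), (F, Alpha, p3), (F, Delta, k1), (F, Delta, k2), (F, Delta, rd)}.
Joining (Enroll ⋈ Teacher) and Student on title yields {(A, Delta, k1, 11, 10), (A, Delta, k1, 12, 25), (A, Delta, k1, 35, 5), (A, Delta, k1, 7, 11), (A, Delta, k2, 11, 10), (A, Delta, k2, 12, 25), (A, Delta, k2, 35, 5), (A, Delta, k2, 7, 11), (A, Delta, rd, 11, 10), (A, Delta, rd, 12, 25), (A, Delta, rd, 35, 5), (A, Delta, rd, 7, 11), (C, Delta, k1, 11, 10), (C, Delta, k1, 12, 25), (C, Delta, k1, 35, 5), (C, Delta, k1, 7, 11), (C, Delta, k2, 11, 10), (C, Delta, k2, 12, 25), (C, Delta, k2, 35, 5), (C, Delta, k2, 7, 11), (C, Delta, rd, 11, 10), (C, Delta, rd, 12, 25), (C, Delta, rd, 35, 5), (C, Delta, rd, 7, 11), (D, Delta, k1, 11, 10), (D, Delta, k1, 12, 25), (D, Delta, k1, 35, 5), (D, Delta, k1, 7, 11), (D, Delta, k2, 11, 10), (D, Delta, k2, 12, 25), (D, Delta, k2, 35, 5), (D, Delta, k2, 7, 11), (D, Delta, rd, 11, 10), (D, Delta, rd, 12, 25), (D, Delta, rd, 35, 5), (D, Delta, rd, 7, 11), (F, Delta, k1, 11, 10), (F, Delta, k1, 12, 25), (F, Delta, k1, 35, 5), (F, Delta, k1, 7, 11), (F, Delta, k2, 11, 10), (F, Delta, k2, 12, 25), (F, Delta, k2, 35, 5), (F, Delta, k2, 7, 11), (F, Delta, rd, 11, 10), (F, Delta, rd, 12, 25), (F, Delta, rd, 35, 5), (F, Delta, rd, 7, 11)}.
Filtering on cid ≠ rd and grade = C leaves {(C, Delta, k1, 11, 10), (C, Delta, k1, 12, 25), (C, Delta, k1, 35, 5), (C, Delta, k1, 7, 11), (C, Delta, k2, 11, 10), (C, Delta, k2, 12, 25), (C, Delta, k2, 35, 5), (C, Delta, k2, 7, 11)}.
Keep only column(s) grade, room, sid (4 duplicate(s) eliminated): {(C, 10, 11), (C, 11, 7), (C, 25, 12), (C, 5, 35)}

{(C, 10, 11), (C, 11, 7), (C, 25, 12), (C, 5, 35)}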